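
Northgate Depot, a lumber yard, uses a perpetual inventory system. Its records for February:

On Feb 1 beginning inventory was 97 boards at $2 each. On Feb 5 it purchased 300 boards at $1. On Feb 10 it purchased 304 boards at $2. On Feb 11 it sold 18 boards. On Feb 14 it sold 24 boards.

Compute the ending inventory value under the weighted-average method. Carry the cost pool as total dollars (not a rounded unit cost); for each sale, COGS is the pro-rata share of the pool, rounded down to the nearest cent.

Ending inventory = $1,035.99

After Feb 1: 97 on hand, pool $194.00 (≈ $2.0000 each)
After Feb 5: 397 on hand, pool $494.00 (≈ $1.2443 each)
After Feb 10: 701 on hand, pool $1,102.00 (≈ $1.5720 each)
Feb 11, sell 18: 18/701 × $1,102.00 → $28.29
Feb 14, sell 24: 24/683 × $1,073.71 → $37.72
Total COGS = $28.29 + $37.72 = $66.01
Ending inventory (cost pool remaining) = $1,035.99
Check: goods available $1,102.00 = COGS $66.01 + ending $1,035.99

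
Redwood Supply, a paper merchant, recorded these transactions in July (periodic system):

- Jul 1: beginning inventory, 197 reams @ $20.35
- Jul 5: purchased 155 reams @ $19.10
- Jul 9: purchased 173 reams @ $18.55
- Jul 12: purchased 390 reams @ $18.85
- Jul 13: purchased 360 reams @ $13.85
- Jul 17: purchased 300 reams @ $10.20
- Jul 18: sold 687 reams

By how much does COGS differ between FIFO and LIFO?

$4,677.35

FIFO COGS: 197 @ $20.35 + 155 @ $19.10 + 173 @ $18.55 + 162 @ $18.85 = $13,232.30
LIFO COGS: 300 @ $10.20 + 360 @ $13.85 + 27 @ $18.85 = $8,554.95
Difference = |$13,232.30 − $8,554.95| = $4,677.35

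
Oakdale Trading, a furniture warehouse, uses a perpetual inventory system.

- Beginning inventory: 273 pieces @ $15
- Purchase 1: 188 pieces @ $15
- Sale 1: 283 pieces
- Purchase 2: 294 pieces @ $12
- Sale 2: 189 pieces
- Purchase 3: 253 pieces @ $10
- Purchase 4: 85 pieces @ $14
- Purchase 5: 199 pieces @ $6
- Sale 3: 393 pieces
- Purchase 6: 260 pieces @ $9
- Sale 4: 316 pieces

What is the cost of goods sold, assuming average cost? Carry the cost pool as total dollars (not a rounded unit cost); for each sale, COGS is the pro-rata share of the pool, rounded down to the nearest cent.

After Beginning: 273 on hand, pool $4,095.00 (≈ $15.0000 each)
After Purchase 1: 461 on hand, pool $6,915.00 (≈ $15.0000 each)
Sale 1, sell 283: 283/461 × $6,915.00 → $4,245.00
After Purchase 2: 472 on hand, pool $6,198.00 (≈ $13.1314 each)
Sale 2, sell 189: 189/472 × $6,198.00 → $2,481.82
After Purchase 3: 536 on hand, pool $6,246.18 (≈ $11.6533 each)
After Purchase 4: 621 on hand, pool $7,436.18 (≈ $11.9745 each)
After Purchase 5: 820 on hand, pool $8,630.18 (≈ $10.5246 each)
Sale 3, sell 393: 393/820 × $8,630.18 → $4,136.17
After Purchase 6: 687 on hand, pool $6,834.01 (≈ $9.9476 each)
Sale 4, sell 316: 316/687 × $6,834.01 → $3,143.44
Total COGS = $4,245.00 + $2,481.82 + $4,136.17 + $3,143.44 = $14,006.43
Ending inventory (cost pool remaining) = $3,690.57

COGS = $14,006.43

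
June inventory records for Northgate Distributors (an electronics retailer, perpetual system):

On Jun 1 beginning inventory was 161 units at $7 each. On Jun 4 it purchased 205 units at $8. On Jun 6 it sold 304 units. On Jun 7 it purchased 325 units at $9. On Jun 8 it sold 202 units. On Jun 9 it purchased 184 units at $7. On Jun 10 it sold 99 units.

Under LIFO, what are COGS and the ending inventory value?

COGS = $4,844; ending inventory = $2,136

Jun 6, 304 sold [LIFO — newest first]: 205 @ $8 + 99 @ $7 = $2,333
Jun 8, 202 sold [LIFO — newest first]: 202 @ $9 = $1,818
Jun 10, 99 sold [LIFO — newest first]: 99 @ $7 = $693
Total COGS = $2,333 + $1,818 + $693 = $4,844
Ending inventory: 62 @ $7 + 123 @ $9 + 85 @ $7 = $2,136
Check: goods available $6,980 = COGS $4,844 + ending $2,136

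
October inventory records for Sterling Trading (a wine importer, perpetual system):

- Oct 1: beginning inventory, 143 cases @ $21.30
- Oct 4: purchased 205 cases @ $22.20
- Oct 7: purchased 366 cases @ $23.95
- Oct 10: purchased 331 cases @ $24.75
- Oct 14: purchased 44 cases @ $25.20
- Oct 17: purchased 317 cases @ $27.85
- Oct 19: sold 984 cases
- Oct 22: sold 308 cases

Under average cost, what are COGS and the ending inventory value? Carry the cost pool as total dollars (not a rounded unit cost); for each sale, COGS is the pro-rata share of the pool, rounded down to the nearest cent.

COGS = $31,695.44; ending inventory = $2,796.66

After Oct 1: 143 on hand, pool $3,045.90 (≈ $21.3000 each)
After Oct 4: 348 on hand, pool $7,596.90 (≈ $21.8302 each)
After Oct 7: 714 on hand, pool $16,362.60 (≈ $22.9168 each)
After Oct 10: 1045 on hand, pool $24,554.85 (≈ $23.4975 each)
After Oct 14: 1089 on hand, pool $25,663.65 (≈ $23.5663 each)
After Oct 17: 1406 on hand, pool $34,492.10 (≈ $24.5321 each)
Oct 19, sell 984: 984/1406 × $34,492.10 → $24,139.56
Oct 22, sell 308: 308/422 × $10,352.54 → $7,555.88
Total COGS = $24,139.56 + $7,555.88 = $31,695.44
Ending inventory (cost pool remaining) = $2,796.66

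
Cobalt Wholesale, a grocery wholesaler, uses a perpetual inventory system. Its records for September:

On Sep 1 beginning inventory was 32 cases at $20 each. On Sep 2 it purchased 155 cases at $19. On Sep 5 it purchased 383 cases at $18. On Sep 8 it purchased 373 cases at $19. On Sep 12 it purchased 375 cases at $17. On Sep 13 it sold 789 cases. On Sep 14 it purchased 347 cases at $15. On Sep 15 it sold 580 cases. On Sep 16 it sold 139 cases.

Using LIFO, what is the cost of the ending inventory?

Sep 13, 789 sold [LIFO — newest first]: 375 @ $17 + 373 @ $19 + 41 @ $18 = $14,200
Sep 15, 580 sold [LIFO — newest first]: 347 @ $15 + 233 @ $18 = $9,399
Sep 16, 139 sold [LIFO — newest first]: 109 @ $18 + 30 @ $19 = $2,532
Total COGS = $14,200 + $9,399 + $2,532 = $26,131
Ending inventory: 32 @ $20 + 125 @ $19 = $3,015
Check: goods available $29,146 = COGS $26,131 + ending $3,015

Ending inventory = $3,015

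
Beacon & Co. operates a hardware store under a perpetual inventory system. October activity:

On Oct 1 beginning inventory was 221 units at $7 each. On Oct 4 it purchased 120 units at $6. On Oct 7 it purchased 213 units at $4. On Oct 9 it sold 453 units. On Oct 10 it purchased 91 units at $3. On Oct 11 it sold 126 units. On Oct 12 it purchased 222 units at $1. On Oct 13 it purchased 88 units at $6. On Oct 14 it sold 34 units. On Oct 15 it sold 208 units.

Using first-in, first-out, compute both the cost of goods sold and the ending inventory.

Oct 9, 453 sold [FIFO — oldest first]: 221 @ $7 + 120 @ $6 + 112 @ $4 = $2,715
Oct 11, 126 sold [FIFO — oldest first]: 101 @ $4 + 25 @ $3 = $479
Oct 14, 34 sold [FIFO — oldest first]: 34 @ $3 = $102
Oct 15, 208 sold [FIFO — oldest first]: 32 @ $3 + 176 @ $1 = $272
Total COGS = $2,715 + $479 + $102 + $272 = $3,568
Ending inventory: 46 @ $1 + 88 @ $6 = $574
Check: goods available $4,142 = COGS $3,568 + ending $574

COGS = $3,568; ending inventory = $574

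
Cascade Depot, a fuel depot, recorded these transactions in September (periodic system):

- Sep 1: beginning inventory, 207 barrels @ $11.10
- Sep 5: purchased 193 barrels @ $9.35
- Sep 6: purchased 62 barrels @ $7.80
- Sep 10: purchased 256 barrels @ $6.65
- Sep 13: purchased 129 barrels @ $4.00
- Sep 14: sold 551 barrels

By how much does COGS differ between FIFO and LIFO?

FIFO COGS: 207 @ $11.10 + 193 @ $9.35 + 62 @ $7.80 + 89 @ $6.65 = $5,177.70
LIFO COGS: 129 @ $4.00 + 256 @ $6.65 + 62 @ $7.80 + 104 @ $9.35 = $3,674.40
Difference = |$5,177.70 − $3,674.40| = $1,503.30

$1,503.30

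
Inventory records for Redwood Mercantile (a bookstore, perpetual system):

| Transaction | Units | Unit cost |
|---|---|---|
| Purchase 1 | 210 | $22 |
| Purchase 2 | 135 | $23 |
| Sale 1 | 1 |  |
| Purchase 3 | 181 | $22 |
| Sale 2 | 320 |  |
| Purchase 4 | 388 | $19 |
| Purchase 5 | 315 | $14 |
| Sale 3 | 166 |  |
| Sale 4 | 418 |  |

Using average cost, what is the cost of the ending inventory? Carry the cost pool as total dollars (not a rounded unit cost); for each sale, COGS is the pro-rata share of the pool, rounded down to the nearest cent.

Ending inventory = $5,832.21

After Purchase 1: 210 on hand, pool $4,620.00 (≈ $22.0000 each)
After Purchase 2: 345 on hand, pool $7,725.00 (≈ $22.3913 each)
Sale 1, sell 1: 1/345 × $7,725.00 → $22.39
After Purchase 3: 525 on hand, pool $11,684.61 (≈ $22.2564 each)
Sale 2, sell 320: 320/525 × $11,684.61 → $7,122.04
After Purchase 4: 593 on hand, pool $11,934.57 (≈ $20.1258 each)
After Purchase 5: 908 on hand, pool $16,344.57 (≈ $18.0006 each)
Sale 3, sell 166: 166/908 × $16,344.57 → $2,988.10
Sale 4, sell 418: 418/742 × $13,356.47 → $7,524.26
Total COGS = $22.39 + $7,122.04 + $2,988.10 + $7,524.26 = $17,656.79
Ending inventory (cost pool remaining) = $5,832.21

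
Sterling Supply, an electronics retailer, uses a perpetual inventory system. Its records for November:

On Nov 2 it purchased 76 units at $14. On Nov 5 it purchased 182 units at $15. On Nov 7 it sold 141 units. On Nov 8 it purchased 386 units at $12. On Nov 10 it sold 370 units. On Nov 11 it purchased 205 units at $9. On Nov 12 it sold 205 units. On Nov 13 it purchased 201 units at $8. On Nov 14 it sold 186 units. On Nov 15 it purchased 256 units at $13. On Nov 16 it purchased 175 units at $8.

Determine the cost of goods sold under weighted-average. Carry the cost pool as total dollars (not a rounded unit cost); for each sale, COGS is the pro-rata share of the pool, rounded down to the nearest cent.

After Nov 2: 76 on hand, pool $1,064.00 (≈ $14.0000 each)
After Nov 5: 258 on hand, pool $3,794.00 (≈ $14.7054 each)
Nov 7, sell 141: 141/258 × $3,794.00 → $2,073.46
After Nov 8: 503 on hand, pool $6,352.54 (≈ $12.6293 each)
Nov 10, sell 370: 370/503 × $6,352.54 → $4,672.84
After Nov 11: 338 on hand, pool $3,524.70 (≈ $10.4281 each)
Nov 12, sell 205: 205/338 × $3,524.70 → $2,137.76
After Nov 13: 334 on hand, pool $2,994.94 (≈ $8.9669 each)
Nov 14, sell 186: 186/334 × $2,994.94 → $1,667.84
After Nov 15: 404 on hand, pool $4,655.10 (≈ $11.5225 each)
After Nov 16: 579 on hand, pool $6,055.10 (≈ $10.4579 each)
Total COGS = $2,073.46 + $4,672.84 + $2,137.76 + $1,667.84 = $10,551.90
Ending inventory (cost pool remaining) = $6,055.10

COGS = $10,551.90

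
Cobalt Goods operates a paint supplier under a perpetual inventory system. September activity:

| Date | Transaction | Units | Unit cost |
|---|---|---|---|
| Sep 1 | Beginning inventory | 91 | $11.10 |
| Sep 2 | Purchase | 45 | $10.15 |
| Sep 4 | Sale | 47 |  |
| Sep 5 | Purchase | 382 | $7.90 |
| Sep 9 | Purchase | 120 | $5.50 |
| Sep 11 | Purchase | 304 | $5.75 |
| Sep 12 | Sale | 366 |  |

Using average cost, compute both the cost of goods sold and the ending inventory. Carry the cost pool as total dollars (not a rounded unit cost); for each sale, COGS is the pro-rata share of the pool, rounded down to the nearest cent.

COGS = $3,118.29; ending inventory = $3,774.36

After Sep 1: 91 on hand, pool $1,010.10 (≈ $11.1000 each)
After Sep 2: 136 on hand, pool $1,466.85 (≈ $10.7857 each)
Sep 4, sell 47: 47/136 × $1,466.85 → $506.92
After Sep 5: 471 on hand, pool $3,977.73 (≈ $8.4453 each)
After Sep 9: 591 on hand, pool $4,637.73 (≈ $7.8473 each)
After Sep 11: 895 on hand, pool $6,385.73 (≈ $7.1349 each)
Sep 12, sell 366: 366/895 × $6,385.73 → $2,611.37
Total COGS = $506.92 + $2,611.37 = $3,118.29
Ending inventory (cost pool remaining) = $3,774.36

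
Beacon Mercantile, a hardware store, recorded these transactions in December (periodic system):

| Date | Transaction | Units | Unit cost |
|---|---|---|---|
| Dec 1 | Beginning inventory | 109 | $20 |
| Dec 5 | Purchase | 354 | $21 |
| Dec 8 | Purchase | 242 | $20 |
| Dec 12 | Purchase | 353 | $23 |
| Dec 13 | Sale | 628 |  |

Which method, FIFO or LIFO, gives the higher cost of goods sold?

FIFO COGS: 109 @ $20 + 354 @ $21 + 165 @ $20 = $12,914
LIFO COGS: 353 @ $23 + 242 @ $20 + 33 @ $21 = $13,652

LIFO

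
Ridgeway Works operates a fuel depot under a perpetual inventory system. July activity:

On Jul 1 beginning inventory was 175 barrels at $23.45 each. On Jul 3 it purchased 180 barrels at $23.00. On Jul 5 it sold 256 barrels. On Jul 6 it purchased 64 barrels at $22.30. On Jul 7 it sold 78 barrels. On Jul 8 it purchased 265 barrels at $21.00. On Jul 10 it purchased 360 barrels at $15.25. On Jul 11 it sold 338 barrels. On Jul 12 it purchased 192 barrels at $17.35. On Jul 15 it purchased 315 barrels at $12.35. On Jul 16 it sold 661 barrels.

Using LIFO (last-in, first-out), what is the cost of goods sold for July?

COGS = $23,161.15

Jul 5, 256 sold [LIFO — newest first]: 180 @ $23.00 + 76 @ $23.45 = $5,922.20
Jul 7, 78 sold [LIFO — newest first]: 64 @ $22.30 + 14 @ $23.45 = $1,755.50
Jul 11, 338 sold [LIFO — newest first]: 338 @ $15.25 = $5,154.50
Jul 16, 661 sold [LIFO — newest first]: 315 @ $12.35 + 192 @ $17.35 + 22 @ $15.25 + 132 @ $21.00 = $10,328.95
Total COGS = $5,922.20 + $1,755.50 + $5,154.50 + $10,328.95 = $23,161.15
Ending inventory: 85 @ $23.45 + 133 @ $21.00 = $4,786.25
Check: goods available $27,947.40 = COGS $23,161.15 + ending $4,786.25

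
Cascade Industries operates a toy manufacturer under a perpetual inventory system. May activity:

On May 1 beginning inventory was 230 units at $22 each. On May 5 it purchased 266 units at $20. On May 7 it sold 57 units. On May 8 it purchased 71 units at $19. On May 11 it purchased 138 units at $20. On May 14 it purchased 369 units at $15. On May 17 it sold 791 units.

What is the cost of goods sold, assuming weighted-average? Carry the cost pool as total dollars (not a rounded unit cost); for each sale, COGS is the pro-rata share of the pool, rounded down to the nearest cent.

After May 1: 230 on hand, pool $5,060.00 (≈ $22.0000 each)
After May 5: 496 on hand, pool $10,380.00 (≈ $20.9274 each)
May 7, sell 57: 57/496 × $10,380.00 → $1,192.86
After May 8: 510 on hand, pool $10,536.14 (≈ $20.6591 each)
After May 11: 648 on hand, pool $13,296.14 (≈ $20.5187 each)
After May 14: 1017 on hand, pool $18,831.14 (≈ $18.5164 each)
May 17, sell 791: 791/1017 × $18,831.14 → $14,646.44
Total COGS = $1,192.86 + $14,646.44 = $15,839.30
Ending inventory (cost pool remaining) = $4,184.70
Check: goods available $20,024.00 = COGS $15,839.30 + ending $4,184.70

COGS = $15,839.30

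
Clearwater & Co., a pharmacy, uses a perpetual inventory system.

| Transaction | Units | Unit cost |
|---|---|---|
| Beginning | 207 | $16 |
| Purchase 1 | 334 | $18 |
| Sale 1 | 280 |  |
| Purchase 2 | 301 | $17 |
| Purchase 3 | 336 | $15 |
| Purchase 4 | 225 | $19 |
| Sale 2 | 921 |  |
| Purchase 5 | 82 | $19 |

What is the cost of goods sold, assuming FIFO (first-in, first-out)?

COGS = $19,918

Sale 1 (280) [FIFO — oldest first]: 207 @ $16 + 73 @ $18 = $4,626
Sale 2 (921) [FIFO — oldest first]: 261 @ $18 + 301 @ $17 + 336 @ $15 + 23 @ $19 = $15,292
Total COGS = $4,626 + $15,292 = $19,918
Ending inventory: 202 @ $19 + 82 @ $19 = $5,396
Check: goods available $25,314 = COGS $19,918 + ending $5,396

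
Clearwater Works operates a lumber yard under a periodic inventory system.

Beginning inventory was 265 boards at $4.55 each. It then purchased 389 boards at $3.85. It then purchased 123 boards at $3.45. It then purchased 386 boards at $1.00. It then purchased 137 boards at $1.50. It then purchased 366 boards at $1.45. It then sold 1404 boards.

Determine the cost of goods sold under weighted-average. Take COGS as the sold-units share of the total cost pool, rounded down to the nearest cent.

COGS = $3,581.59

Sale 1, sell 1404: 1404/1666 × $4,249.95 → $3,581.59
Ending inventory (cost pool remaining) = $668.36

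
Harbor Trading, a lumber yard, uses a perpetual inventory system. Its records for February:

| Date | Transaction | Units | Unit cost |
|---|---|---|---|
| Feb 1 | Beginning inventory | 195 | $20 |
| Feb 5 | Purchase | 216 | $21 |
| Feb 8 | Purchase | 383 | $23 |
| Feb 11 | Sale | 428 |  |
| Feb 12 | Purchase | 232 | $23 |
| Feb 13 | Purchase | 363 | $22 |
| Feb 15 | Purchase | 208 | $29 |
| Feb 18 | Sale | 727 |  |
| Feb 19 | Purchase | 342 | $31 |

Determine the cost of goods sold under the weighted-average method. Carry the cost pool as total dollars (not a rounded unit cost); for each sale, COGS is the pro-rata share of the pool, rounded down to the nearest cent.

After Feb 1: 195 on hand, pool $3,900.00 (≈ $20.0000 each)
After Feb 5: 411 on hand, pool $8,436.00 (≈ $20.5255 each)
After Feb 8: 794 on hand, pool $17,245.00 (≈ $21.7191 each)
Feb 11, sell 428: 428/794 × $17,245.00 → $9,295.79
After Feb 12: 598 on hand, pool $13,285.21 (≈ $22.2161 each)
After Feb 13: 961 on hand, pool $21,271.21 (≈ $22.1345 each)
After Feb 15: 1169 on hand, pool $27,303.21 (≈ $23.3560 each)
Feb 18, sell 727: 727/1169 × $27,303.21 → $16,979.84
After Feb 19: 784 on hand, pool $20,925.37 (≈ $26.6905 each)
Total COGS = $9,295.79 + $16,979.84 = $26,275.63
Ending inventory (cost pool remaining) = $20,925.37

COGS = $26,275.63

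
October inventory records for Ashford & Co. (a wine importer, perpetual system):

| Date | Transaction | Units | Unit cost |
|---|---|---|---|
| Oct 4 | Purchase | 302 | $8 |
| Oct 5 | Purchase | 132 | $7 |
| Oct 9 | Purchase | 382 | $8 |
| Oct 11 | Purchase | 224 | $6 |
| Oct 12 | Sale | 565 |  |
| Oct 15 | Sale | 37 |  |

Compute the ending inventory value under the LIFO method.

Ending inventory = $3,372

Oct 12, 565 sold [LIFO — newest first]: 224 @ $6 + 341 @ $8 = $4,072
Oct 15, 37 sold [LIFO — newest first]: 37 @ $8 = $296
Total COGS = $4,072 + $296 = $4,368
Ending inventory: 302 @ $8 + 132 @ $7 + 4 @ $8 = $3,372
Check: goods available $7,740 = COGS $4,368 + ending $3,372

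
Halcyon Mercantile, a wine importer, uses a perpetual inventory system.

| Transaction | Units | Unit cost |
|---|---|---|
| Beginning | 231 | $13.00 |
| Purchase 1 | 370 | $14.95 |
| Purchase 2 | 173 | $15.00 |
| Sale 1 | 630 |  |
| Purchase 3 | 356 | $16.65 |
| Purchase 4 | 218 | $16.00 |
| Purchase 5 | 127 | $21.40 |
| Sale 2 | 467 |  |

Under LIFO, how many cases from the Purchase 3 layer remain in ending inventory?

Sale 1 (630) [LIFO — newest first]: 173 @ $15.00 + 370 @ $14.95 + 87 @ $13.00 = $9,257.50
Sale 2 (467) [LIFO — newest first]: 127 @ $21.40 + 218 @ $16.00 + 122 @ $16.65 = $8,237.10
Total COGS = $9,257.50 + $8,237.10 = $17,494.60
Ending inventory: 144 @ $13.00 + 234 @ $16.65 = $5,768.10

234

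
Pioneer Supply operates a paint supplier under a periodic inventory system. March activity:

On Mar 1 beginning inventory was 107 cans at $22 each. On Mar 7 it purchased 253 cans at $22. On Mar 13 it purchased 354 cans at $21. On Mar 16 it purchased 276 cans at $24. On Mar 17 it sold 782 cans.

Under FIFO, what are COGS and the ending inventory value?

Mar 17, 782 sold [FIFO — oldest first]: 107 @ $22 + 253 @ $22 + 354 @ $21 + 68 @ $24 = $16,986
Ending inventory: 208 @ $24 = $4,992
Check: goods available $21,978 = COGS $16,986 + ending $4,992

COGS = $16,986; ending inventory = $4,992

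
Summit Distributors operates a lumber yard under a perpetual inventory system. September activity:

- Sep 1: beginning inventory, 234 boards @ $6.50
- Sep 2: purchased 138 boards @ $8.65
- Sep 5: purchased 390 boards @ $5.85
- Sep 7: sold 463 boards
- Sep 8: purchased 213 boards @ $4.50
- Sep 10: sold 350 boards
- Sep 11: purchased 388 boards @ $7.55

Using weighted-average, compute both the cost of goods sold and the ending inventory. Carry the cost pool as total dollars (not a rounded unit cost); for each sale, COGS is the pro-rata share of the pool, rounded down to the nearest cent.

COGS = $5,031.12; ending inventory = $3,852.98

After Sep 1: 234 on hand, pool $1,521.00 (≈ $6.5000 each)
After Sep 2: 372 on hand, pool $2,714.70 (≈ $7.2976 each)
After Sep 5: 762 on hand, pool $4,996.20 (≈ $6.5567 each)
Sep 7, sell 463: 463/762 × $4,996.20 → $3,035.74
After Sep 8: 512 on hand, pool $2,918.96 (≈ $5.7011 each)
Sep 10, sell 350: 350/512 × $2,918.96 → $1,995.38
After Sep 11: 550 on hand, pool $3,852.98 (≈ $7.0054 each)
Total COGS = $3,035.74 + $1,995.38 = $5,031.12
Ending inventory (cost pool remaining) = $3,852.98
Check: goods available $8,884.10 = COGS $5,031.12 + ending $3,852.98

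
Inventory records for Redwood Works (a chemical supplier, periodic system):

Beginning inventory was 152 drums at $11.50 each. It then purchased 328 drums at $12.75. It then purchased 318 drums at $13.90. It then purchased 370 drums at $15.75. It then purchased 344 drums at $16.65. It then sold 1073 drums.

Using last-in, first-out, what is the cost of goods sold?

COGS = $16,498.05

Sale 1 (1073) [LIFO — newest first]: 344 @ $16.65 + 370 @ $15.75 + 318 @ $13.90 + 41 @ $12.75 = $16,498.05
Ending inventory: 152 @ $11.50 + 287 @ $12.75 = $5,407.25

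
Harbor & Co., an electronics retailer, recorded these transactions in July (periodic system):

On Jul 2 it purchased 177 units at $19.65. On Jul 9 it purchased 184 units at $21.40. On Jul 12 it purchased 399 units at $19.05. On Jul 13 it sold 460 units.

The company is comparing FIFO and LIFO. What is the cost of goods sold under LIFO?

FIFO COGS: 177 @ $19.65 + 184 @ $21.40 + 99 @ $19.05 = $9,301.60
LIFO COGS: 399 @ $19.05 + 61 @ $21.40 = $8,906.35

COGS = $8,906.35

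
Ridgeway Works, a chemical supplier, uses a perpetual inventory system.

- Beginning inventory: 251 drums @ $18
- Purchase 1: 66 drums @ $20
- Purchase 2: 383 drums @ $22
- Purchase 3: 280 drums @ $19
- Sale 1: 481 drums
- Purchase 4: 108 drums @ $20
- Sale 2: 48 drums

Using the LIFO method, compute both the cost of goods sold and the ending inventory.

Sale 1 (481) [LIFO — newest first]: 280 @ $19 + 201 @ $22 = $9,742
Sale 2 (48) [LIFO — newest first]: 48 @ $20 = $960
Total COGS = $9,742 + $960 = $10,702
Ending inventory: 251 @ $18 + 66 @ $20 + 182 @ $22 + 60 @ $20 = $11,042

COGS = $10,702; ending inventory = $11,042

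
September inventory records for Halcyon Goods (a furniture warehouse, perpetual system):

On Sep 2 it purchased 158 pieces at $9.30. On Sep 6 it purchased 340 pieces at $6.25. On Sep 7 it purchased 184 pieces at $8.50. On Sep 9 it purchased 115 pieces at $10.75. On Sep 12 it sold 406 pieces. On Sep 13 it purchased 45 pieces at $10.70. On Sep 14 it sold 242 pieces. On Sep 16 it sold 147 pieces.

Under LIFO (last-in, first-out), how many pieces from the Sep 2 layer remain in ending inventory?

Sep 12, 406 sold [LIFO — newest first]: 115 @ $10.75 + 184 @ $8.50 + 107 @ $6.25 = $3,469.00
Sep 14, 242 sold [LIFO — newest first]: 45 @ $10.70 + 197 @ $6.25 = $1,712.75
Sep 16, 147 sold [LIFO — newest first]: 36 @ $6.25 + 111 @ $9.30 = $1,257.30
Total COGS = $3,469.00 + $1,712.75 + $1,257.30 = $6,439.05
Ending inventory: 47 @ $9.30 = $437.10

47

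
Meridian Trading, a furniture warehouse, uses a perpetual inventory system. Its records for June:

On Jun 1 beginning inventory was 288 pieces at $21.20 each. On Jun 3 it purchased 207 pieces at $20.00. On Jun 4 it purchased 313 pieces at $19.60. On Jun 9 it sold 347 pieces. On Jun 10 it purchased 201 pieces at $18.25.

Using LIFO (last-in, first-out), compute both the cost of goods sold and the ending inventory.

Jun 9, 347 sold [LIFO — newest first]: 313 @ $19.60 + 34 @ $20.00 = $6,814.80
Ending inventory: 288 @ $21.20 + 173 @ $20.00 + 201 @ $18.25 = $13,233.85

COGS = $6,814.80; ending inventory = $13,233.85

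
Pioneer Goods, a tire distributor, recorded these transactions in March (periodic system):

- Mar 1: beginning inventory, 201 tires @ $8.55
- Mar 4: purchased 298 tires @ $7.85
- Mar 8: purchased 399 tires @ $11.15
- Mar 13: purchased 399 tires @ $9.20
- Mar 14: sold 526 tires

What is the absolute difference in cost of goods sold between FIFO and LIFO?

$727.95

FIFO COGS: 201 @ $8.55 + 298 @ $7.85 + 27 @ $11.15 = $4,358.90
LIFO COGS: 399 @ $9.20 + 127 @ $11.15 = $5,086.85
Difference = |$4,358.90 − $5,086.85| = $727.95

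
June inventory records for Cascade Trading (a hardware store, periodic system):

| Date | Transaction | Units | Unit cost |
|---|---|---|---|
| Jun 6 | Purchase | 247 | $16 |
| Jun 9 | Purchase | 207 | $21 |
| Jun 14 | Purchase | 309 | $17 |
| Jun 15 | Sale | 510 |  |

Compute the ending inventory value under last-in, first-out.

Jun 15, 510 sold [LIFO — newest first]: 309 @ $17 + 201 @ $21 = $9,474
Ending inventory: 247 @ $16 + 6 @ $21 = $4,078
Check: goods available $13,552 = COGS $9,474 + ending $4,078

Ending inventory = $4,078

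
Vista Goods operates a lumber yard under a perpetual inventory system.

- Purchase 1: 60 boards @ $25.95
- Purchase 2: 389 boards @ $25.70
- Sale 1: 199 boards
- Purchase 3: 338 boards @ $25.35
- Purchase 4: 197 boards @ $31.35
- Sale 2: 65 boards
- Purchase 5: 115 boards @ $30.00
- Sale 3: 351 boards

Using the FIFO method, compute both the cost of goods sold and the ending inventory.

Sale 1 (199) [FIFO — oldest first]: 60 @ $25.95 + 139 @ $25.70 = $5,129.30
Sale 2 (65) [FIFO — oldest first]: 65 @ $25.70 = $1,670.50
Sale 3 (351) [FIFO — oldest first]: 185 @ $25.70 + 166 @ $25.35 = $8,962.60
Total COGS = $5,129.30 + $1,670.50 + $8,962.60 = $15,762.40
Ending inventory: 172 @ $25.35 + 197 @ $31.35 + 115 @ $30.00 = $13,986.15

COGS = $15,762.40; ending inventory = $13,986.15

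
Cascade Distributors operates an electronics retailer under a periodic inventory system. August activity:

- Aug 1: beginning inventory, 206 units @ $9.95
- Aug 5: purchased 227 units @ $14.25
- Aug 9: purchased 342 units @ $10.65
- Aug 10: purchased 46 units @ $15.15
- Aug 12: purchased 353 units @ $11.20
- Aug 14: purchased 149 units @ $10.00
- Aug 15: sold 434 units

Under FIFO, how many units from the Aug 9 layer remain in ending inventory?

341

Aug 15, 434 sold [FIFO — oldest first]: 206 @ $9.95 + 227 @ $14.25 + 1 @ $10.65 = $5,295.10
Ending inventory: 341 @ $10.65 + 46 @ $15.15 + 353 @ $11.20 + 149 @ $10.00 = $9,772.15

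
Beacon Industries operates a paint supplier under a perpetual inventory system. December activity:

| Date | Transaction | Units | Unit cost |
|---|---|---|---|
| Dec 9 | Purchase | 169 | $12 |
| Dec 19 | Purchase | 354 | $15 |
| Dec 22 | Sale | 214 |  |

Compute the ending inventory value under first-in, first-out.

Ending inventory = $4,635

Dec 22, 214 sold [FIFO — oldest first]: 169 @ $12 + 45 @ $15 = $2,703
Ending inventory: 309 @ $15 = $4,635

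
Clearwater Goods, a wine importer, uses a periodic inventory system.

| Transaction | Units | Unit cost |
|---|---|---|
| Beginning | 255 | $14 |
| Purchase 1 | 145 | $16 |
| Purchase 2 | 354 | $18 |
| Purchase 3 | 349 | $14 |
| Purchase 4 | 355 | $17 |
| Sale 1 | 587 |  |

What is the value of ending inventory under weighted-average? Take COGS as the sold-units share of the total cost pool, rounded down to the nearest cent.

Sale 1, sell 587: 587/1458 × $23,183.00 → $9,333.62
Ending inventory (cost pool remaining) = $13,849.38
Check: goods available $23,183.00 = COGS $9,333.62 + ending $13,849.38

Ending inventory = $13,849.38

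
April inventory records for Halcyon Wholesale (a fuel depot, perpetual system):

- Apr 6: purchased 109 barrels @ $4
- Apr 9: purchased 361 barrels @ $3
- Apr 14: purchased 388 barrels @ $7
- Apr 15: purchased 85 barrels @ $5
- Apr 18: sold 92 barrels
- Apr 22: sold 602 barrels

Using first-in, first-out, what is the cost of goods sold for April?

Apr 18, 92 sold [FIFO — oldest first]: 92 @ $4 = $368
Apr 22, 602 sold [FIFO — oldest first]: 17 @ $4 + 361 @ $3 + 224 @ $7 = $2,719
Total COGS = $368 + $2,719 = $3,087
Ending inventory: 164 @ $7 + 85 @ $5 = $1,573
Check: goods available $4,660 = COGS $3,087 + ending $1,573

COGS = $3,087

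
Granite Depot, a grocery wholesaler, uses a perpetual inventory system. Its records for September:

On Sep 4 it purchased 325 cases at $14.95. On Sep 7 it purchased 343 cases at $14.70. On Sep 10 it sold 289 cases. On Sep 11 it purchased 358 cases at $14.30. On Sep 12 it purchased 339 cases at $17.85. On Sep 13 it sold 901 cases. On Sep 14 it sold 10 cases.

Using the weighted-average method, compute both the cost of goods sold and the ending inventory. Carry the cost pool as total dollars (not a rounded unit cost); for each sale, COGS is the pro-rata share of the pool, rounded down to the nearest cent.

COGS = $18,497.03; ending inventory = $2,574.37

After Sep 4: 325 on hand, pool $4,858.75 (≈ $14.9500 each)
After Sep 7: 668 on hand, pool $9,900.85 (≈ $14.8216 each)
Sep 10, sell 289: 289/668 × $9,900.85 → $4,283.45
After Sep 11: 737 on hand, pool $10,736.80 (≈ $14.5682 each)
After Sep 12: 1076 on hand, pool $16,787.95 (≈ $15.6022 each)
Sep 13, sell 901: 901/1076 × $16,787.95 → $14,057.56
Sep 14, sell 10: 10/175 × $2,730.39 → $156.02
Total COGS = $4,283.45 + $14,057.56 + $156.02 = $18,497.03
Ending inventory (cost pool remaining) = $2,574.37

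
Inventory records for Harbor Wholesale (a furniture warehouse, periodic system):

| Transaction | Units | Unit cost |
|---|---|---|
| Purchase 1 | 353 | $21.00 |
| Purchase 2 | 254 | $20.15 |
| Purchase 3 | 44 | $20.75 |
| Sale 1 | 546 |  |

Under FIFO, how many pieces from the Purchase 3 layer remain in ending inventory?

44

Sale 1 (546) [FIFO — oldest first]: 353 @ $21.00 + 193 @ $20.15 = $11,301.95
Ending inventory: 61 @ $20.15 + 44 @ $20.75 = $2,142.15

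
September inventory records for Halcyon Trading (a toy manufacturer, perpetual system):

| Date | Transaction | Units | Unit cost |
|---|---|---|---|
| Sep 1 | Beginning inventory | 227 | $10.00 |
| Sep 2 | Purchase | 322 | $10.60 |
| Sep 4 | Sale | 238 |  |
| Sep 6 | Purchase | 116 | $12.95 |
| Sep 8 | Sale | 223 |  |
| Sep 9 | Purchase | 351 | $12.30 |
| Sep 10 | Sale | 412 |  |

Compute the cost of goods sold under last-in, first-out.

COGS = $10,072.70

Sep 4, 238 sold [LIFO — newest first]: 238 @ $10.60 = $2,522.80
Sep 8, 223 sold [LIFO — newest first]: 116 @ $12.95 + 84 @ $10.60 + 23 @ $10.00 = $2,622.60
Sep 10, 412 sold [LIFO — newest first]: 351 @ $12.30 + 61 @ $10.00 = $4,927.30
Total COGS = $2,522.80 + $2,622.60 + $4,927.30 = $10,072.70
Ending inventory: 143 @ $10.00 = $1,430.00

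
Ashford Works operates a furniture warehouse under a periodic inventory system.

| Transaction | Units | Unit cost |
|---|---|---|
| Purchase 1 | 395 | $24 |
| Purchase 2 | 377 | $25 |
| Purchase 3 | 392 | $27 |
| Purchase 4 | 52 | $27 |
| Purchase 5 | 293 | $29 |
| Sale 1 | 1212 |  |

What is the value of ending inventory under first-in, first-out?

Sale 1 (1212) [FIFO — oldest first]: 395 @ $24 + 377 @ $25 + 392 @ $27 + 48 @ $27 = $30,785
Ending inventory: 4 @ $27 + 293 @ $29 = $8,605
Check: goods available $39,390 = COGS $30,785 + ending $8,605

Ending inventory = $8,605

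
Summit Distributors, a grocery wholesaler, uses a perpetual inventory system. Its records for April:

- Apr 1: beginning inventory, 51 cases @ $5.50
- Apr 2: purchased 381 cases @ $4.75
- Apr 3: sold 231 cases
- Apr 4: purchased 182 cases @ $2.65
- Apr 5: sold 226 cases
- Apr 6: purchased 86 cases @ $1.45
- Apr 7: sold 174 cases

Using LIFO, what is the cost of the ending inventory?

Ending inventory = $366.00

Apr 3, 231 sold [LIFO — newest first]: 231 @ $4.75 = $1,097.25
Apr 5, 226 sold [LIFO — newest first]: 182 @ $2.65 + 44 @ $4.75 = $691.30
Apr 7, 174 sold [LIFO — newest first]: 86 @ $1.45 + 88 @ $4.75 = $542.70
Total COGS = $1,097.25 + $691.30 + $542.70 = $2,331.25
Ending inventory: 51 @ $5.50 + 18 @ $4.75 = $366.00
Check: goods available $2,697.25 = COGS $2,331.25 + ending $366.00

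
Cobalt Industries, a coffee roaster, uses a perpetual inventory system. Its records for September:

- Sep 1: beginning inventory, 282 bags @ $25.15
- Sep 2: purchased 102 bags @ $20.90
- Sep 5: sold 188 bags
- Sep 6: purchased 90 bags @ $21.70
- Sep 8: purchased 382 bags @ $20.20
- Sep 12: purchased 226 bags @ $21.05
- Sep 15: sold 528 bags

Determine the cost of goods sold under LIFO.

COGS = $15,152.40

Sep 5, 188 sold [LIFO — newest first]: 102 @ $20.90 + 86 @ $25.15 = $4,294.70
Sep 15, 528 sold [LIFO — newest first]: 226 @ $21.05 + 302 @ $20.20 = $10,857.70
Total COGS = $4,294.70 + $10,857.70 = $15,152.40
Ending inventory: 196 @ $25.15 + 90 @ $21.70 + 80 @ $20.20 = $8,498.40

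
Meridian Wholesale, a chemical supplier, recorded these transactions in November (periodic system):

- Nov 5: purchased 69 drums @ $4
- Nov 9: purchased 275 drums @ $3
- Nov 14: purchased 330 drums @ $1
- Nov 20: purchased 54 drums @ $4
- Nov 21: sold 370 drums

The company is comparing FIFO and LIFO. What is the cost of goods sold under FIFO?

FIFO COGS: 69 @ $4 + 275 @ $3 + 26 @ $1 = $1,127
LIFO COGS: 54 @ $4 + 316 @ $1 = $532

COGS = $1,127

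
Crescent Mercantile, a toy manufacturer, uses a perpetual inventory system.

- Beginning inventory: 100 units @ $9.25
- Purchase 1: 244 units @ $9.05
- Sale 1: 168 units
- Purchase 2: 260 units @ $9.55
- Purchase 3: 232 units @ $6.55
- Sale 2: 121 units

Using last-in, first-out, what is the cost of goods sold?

COGS = $2,312.95

Sale 1 (168) [LIFO — newest first]: 168 @ $9.05 = $1,520.40
Sale 2 (121) [LIFO — newest first]: 121 @ $6.55 = $792.55
Total COGS = $1,520.40 + $792.55 = $2,312.95
Ending inventory: 100 @ $9.25 + 76 @ $9.05 + 260 @ $9.55 + 111 @ $6.55 = $4,822.85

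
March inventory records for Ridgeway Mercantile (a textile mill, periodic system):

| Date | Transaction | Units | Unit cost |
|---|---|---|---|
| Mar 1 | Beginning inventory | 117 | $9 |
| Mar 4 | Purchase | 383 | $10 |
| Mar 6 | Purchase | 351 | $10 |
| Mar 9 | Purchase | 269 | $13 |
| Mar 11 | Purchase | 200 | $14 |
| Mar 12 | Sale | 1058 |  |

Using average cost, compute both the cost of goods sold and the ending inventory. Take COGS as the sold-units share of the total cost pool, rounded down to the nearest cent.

COGS = $11,774.25; ending inventory = $2,915.75

Mar 12, sell 1058: 1058/1320 × $14,690.00 → $11,774.25
Ending inventory (cost pool remaining) = $2,915.75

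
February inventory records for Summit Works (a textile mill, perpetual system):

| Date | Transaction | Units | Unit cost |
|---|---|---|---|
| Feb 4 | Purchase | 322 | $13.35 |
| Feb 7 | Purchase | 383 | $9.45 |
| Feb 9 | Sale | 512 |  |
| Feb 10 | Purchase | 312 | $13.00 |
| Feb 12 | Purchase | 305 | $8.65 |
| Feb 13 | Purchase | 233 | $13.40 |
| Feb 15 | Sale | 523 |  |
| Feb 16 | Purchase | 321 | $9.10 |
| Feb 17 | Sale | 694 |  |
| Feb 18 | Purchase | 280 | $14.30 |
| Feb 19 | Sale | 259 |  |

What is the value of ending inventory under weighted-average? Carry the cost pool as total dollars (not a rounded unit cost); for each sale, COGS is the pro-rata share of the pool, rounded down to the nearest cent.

After Feb 4: 322 on hand, pool $4,298.70 (≈ $13.3500 each)
After Feb 7: 705 on hand, pool $7,918.05 (≈ $11.2313 each)
Feb 9, sell 512: 512/705 × $7,918.05 → $5,750.41
After Feb 10: 505 on hand, pool $6,223.64 (≈ $12.3240 each)
After Feb 12: 810 on hand, pool $8,861.89 (≈ $10.9406 each)
After Feb 13: 1043 on hand, pool $11,984.09 (≈ $11.4900 each)
Feb 15, sell 523: 523/1043 × $11,984.09 → $6,009.28
After Feb 16: 841 on hand, pool $8,895.91 (≈ $10.5778 each)
Feb 17, sell 694: 694/841 × $8,895.91 → $7,340.97
After Feb 18: 427 on hand, pool $5,558.94 (≈ $13.0186 each)
Feb 19, sell 259: 259/427 × $5,558.94 → $3,371.81
Total COGS = $5,750.41 + $6,009.28 + $7,340.97 + $3,371.81 = $22,472.47
Ending inventory (cost pool remaining) = $2,187.13

Ending inventory = $2,187.13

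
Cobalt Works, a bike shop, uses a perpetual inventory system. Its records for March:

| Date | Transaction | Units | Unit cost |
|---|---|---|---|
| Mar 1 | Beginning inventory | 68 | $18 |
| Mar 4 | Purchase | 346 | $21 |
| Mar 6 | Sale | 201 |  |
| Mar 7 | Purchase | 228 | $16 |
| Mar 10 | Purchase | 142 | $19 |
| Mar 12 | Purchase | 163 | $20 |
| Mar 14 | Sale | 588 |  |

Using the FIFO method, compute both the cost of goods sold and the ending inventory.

COGS = $14,936; ending inventory = $3,160

Mar 6, 201 sold [FIFO — oldest first]: 68 @ $18 + 133 @ $21 = $4,017
Mar 14, 588 sold [FIFO — oldest first]: 213 @ $21 + 228 @ $16 + 142 @ $19 + 5 @ $20 = $10,919
Total COGS = $4,017 + $10,919 = $14,936
Ending inventory: 158 @ $20 = $3,160
Check: goods available $18,096 = COGS $14,936 + ending $3,160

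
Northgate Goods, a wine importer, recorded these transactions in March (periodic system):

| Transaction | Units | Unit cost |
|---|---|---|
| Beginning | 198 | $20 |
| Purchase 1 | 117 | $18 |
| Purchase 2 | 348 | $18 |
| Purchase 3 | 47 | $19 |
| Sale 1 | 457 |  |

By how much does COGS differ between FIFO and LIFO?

FIFO COGS: 198 @ $20 + 117 @ $18 + 142 @ $18 = $8,622
LIFO COGS: 47 @ $19 + 348 @ $18 + 62 @ $18 = $8,273
Difference = |$8,622 − $8,273| = $349

$349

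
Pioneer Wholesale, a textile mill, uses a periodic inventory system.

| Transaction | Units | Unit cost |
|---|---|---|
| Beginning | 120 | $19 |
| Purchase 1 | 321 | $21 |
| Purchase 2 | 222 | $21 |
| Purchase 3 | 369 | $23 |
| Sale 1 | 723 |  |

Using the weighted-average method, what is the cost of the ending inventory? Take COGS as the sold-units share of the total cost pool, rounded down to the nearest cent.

Ending inventory = $6,638.12

Sale 1, sell 723: 723/1032 × $22,170.00 → $15,531.88
Ending inventory (cost pool remaining) = $6,638.12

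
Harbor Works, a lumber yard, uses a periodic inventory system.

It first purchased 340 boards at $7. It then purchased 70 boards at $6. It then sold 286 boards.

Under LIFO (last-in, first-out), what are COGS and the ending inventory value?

Sale 1 (286) [LIFO — newest first]: 70 @ $6 + 216 @ $7 = $1,932
Ending inventory: 124 @ $7 = $868
Check: goods available $2,800 = COGS $1,932 + ending $868

COGS = $1,932; ending inventory = $868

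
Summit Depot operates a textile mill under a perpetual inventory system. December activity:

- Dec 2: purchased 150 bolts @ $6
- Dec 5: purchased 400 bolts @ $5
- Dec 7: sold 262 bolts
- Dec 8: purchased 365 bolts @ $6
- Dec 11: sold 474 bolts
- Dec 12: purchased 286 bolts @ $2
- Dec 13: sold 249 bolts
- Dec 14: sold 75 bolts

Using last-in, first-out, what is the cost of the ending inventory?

Ending inventory = $846

Dec 7, 262 sold [LIFO — newest first]: 262 @ $5 = $1,310
Dec 11, 474 sold [LIFO — newest first]: 365 @ $6 + 109 @ $5 = $2,735
Dec 13, 249 sold [LIFO — newest first]: 249 @ $2 = $498
Dec 14, 75 sold [LIFO — newest first]: 37 @ $2 + 29 @ $5 + 9 @ $6 = $273
Total COGS = $1,310 + $2,735 + $498 + $273 = $4,816
Ending inventory: 141 @ $6 = $846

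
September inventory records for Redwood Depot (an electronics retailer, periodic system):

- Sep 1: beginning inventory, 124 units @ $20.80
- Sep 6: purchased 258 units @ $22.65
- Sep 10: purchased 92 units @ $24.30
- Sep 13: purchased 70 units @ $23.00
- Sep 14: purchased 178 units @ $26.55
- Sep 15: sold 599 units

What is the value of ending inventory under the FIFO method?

Sep 15, 599 sold [FIFO — oldest first]: 124 @ $20.80 + 258 @ $22.65 + 92 @ $24.30 + 70 @ $23.00 + 55 @ $26.55 = $13,728.75
Ending inventory: 123 @ $26.55 = $3,265.65

Ending inventory = $3,265.65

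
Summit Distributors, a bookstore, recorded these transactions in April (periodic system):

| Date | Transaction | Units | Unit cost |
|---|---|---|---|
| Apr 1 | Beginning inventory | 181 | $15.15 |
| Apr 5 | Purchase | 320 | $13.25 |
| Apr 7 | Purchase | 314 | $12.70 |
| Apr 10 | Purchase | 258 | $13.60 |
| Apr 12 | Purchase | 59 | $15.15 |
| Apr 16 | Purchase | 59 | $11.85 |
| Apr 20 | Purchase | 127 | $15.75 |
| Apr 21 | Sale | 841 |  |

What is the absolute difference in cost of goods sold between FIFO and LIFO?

FIFO COGS: 181 @ $15.15 + 320 @ $13.25 + 314 @ $12.70 + 26 @ $13.60 = $11,323.55
LIFO COGS: 127 @ $15.75 + 59 @ $11.85 + 59 @ $15.15 + 258 @ $13.60 + 314 @ $12.70 + 24 @ $13.25 = $11,407.85
Difference = |$11,323.55 − $11,407.85| = $84.30

$84.30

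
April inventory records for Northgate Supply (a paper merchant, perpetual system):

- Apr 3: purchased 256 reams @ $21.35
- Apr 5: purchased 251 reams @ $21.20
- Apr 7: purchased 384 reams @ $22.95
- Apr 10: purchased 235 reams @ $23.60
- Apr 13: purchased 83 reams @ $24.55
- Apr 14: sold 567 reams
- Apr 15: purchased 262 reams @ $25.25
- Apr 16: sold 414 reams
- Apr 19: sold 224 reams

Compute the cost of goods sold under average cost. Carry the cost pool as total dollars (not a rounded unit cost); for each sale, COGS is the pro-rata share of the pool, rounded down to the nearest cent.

After Apr 3: 256 on hand, pool $5,465.60 (≈ $21.3500 each)
After Apr 5: 507 on hand, pool $10,786.80 (≈ $21.2757 each)
After Apr 7: 891 on hand, pool $19,599.60 (≈ $21.9973 each)
After Apr 10: 1126 on hand, pool $25,145.60 (≈ $22.3318 each)
After Apr 13: 1209 on hand, pool $27,183.25 (≈ $22.4841 each)
Apr 14, sell 567: 567/1209 × $27,183.25 → $12,748.47
After Apr 15: 904 on hand, pool $21,050.28 (≈ $23.2857 each)
Apr 16, sell 414: 414/904 × $21,050.28 → $9,640.28
Apr 19, sell 224: 224/490 × $11,410.00 → $5,216.00
Total COGS = $12,748.47 + $9,640.28 + $5,216.00 = $27,604.75
Ending inventory (cost pool remaining) = $6,194.00

COGS = $27,604.75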